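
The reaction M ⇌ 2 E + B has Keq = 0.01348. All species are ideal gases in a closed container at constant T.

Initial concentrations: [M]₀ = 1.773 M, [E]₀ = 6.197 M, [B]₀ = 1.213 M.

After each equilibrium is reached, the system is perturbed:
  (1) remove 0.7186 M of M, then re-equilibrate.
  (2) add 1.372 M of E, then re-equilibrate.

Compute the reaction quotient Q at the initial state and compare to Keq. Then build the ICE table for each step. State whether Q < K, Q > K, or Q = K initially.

Q₀ = 26.27; Q > K (proceeds reverse)

Q₀ = 26.27 vs Keq = 0.01348 ⇒ Q>K, reverse
Step 1:
                    M           E           B
  Initial       1.773       6.197       1.213
  Change         1.21       -2.42       -1.21
  Equil         2.983       3.777    0.002819
  solve Keq expr → x = -1.21; check Q = 0.01348
Then remove 0.7186 M of M.
Step 2:
                    M           E           B
  Initial       2.265       3.777    0.002819
  Change   6.7698e-04   -0.001354 -6.7698e-04
  Equil         2.265       3.775    0.002142
  solve Keq expr → x = -6.7698e-04; check Q = 0.01348
Then add 1.372 M of E.
Step 3:
                    M           E           B
  Initial       2.265       5.147    0.002142
  Change   9.8852e-04   -0.001977 -9.8852e-04
  Equil         2.266       5.145    0.001154
  solve Keq expr → x = -9.8852e-04; check Q = 0.01348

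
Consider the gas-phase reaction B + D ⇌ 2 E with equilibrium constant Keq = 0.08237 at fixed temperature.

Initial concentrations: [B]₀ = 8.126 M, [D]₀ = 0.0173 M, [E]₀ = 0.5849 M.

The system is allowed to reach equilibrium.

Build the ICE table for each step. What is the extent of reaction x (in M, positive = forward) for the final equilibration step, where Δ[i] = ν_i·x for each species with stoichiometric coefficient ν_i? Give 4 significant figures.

Q₀ = 2.434 vs Keq = 0.08237 ⇒ Q>K, reverse
Step 1:
                  B         D         E
  Initial     8.126    0.0173    0.5849
  Change     0.1327    0.1327   -0.2654
  Equil       8.259      0.15    0.3195
  solve Keq expr → x = -0.1327; check Q = 0.08237

x = -0.1327 M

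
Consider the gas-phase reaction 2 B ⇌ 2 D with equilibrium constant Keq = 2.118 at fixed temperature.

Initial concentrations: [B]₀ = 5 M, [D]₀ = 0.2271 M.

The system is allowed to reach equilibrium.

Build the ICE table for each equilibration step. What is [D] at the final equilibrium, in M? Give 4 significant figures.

Q₀ = 0.002063 vs Keq = 2.118 ⇒ Q<K, forward
Step 1:
                    B           D
  init              5      0.2271
  Δ            -2.871       2.871
  eq            2.129       3.098
  solve Keq expr → x = 1.436; check Q = 2.118

[D]_eq = 3.098 M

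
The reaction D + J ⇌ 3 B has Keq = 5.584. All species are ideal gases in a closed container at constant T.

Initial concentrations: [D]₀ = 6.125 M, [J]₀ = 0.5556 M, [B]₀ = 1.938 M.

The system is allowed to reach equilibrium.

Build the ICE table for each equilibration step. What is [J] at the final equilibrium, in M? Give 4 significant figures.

[J]_eq = 0.4066 M

Q₀ = 2.139 vs Keq = 5.584 ⇒ Q<K, forward
Step 1:
                  D         J         B
  init        6.125    0.5556     1.938
  Δ          -0.149    -0.149    0.4471
  eq          5.976    0.4066     2.385
  solve Keq expr → x = 0.149; check Q = 5.584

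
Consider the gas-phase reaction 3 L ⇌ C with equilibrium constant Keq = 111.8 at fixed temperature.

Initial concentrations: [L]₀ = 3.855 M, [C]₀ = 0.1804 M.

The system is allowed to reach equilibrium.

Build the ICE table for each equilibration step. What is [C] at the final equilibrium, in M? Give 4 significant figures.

[C]_eq = 1.388 M

Q₀ = 0.003149 vs Keq = 111.8 ⇒ Q<K, forward
Step 1:
                  L         C
  init        3.855    0.1804
  Δ          -3.623     1.208
  eq         0.2316     1.388
  solve Keq expr → x = 1.208; check Q = 111.8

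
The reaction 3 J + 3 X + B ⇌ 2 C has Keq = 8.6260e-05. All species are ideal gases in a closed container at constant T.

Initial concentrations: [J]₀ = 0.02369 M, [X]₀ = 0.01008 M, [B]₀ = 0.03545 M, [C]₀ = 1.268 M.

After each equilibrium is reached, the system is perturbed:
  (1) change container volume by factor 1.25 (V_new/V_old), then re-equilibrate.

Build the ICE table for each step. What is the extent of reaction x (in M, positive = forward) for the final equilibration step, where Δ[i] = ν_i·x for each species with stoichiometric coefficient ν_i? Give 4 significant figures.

Q₀ = 3.3308e+12 vs Keq = 8.6260e-05 ⇒ Q>K, reverse
Step 1:
                    J           X           B           C
  init        0.02369     0.01008     0.03545       1.268
  Δ             1.831       1.831      0.6104      -1.221
  eq            1.855       1.841      0.6459     0.04712
  solve Keq expr → x = -0.6104; check Q = 8.6260e-05
Then change container volume by factor 1.25 (V_new/V_old).
Step 2:
                    J           X           B           C
  init          1.484       1.473      0.5167      0.0377
  Δ           0.02244     0.02244    0.007479    -0.01496
  eq            1.506       1.496      0.5242     0.02274
  solve Keq expr → x = -0.007479; check Q = 8.6260e-05

x = -0.007479 M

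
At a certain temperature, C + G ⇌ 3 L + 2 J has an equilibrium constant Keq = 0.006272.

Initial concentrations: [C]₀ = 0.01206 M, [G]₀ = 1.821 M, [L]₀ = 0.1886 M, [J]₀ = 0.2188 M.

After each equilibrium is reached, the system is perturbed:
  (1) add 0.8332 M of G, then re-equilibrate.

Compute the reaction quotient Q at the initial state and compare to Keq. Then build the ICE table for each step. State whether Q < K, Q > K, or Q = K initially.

Q₀ = 0.01462 vs Keq = 0.006272 ⇒ Q>K, reverse
Step 1:
                  C         G         L         J
  init      0.01206     1.821    0.1886    0.2188
  Δ        0.006201  0.006201   -0.0186   -0.0124
  eq        0.01826     1.827      0.17    0.2064
  solve Keq expr → x = -0.006201; check Q = 0.006272
Then add 0.8332 M of G.
Step 2:
                  C         G         L         J
  init      0.01826      2.66      0.17    0.2064
  Δ       -0.002874 -0.002874  0.008622  0.005748
  eq        0.01539     2.658    0.1786    0.2121
  solve Keq expr → x = 0.002874; check Q = 0.006272

Q₀ = 0.01462; Q > K (proceeds reverse)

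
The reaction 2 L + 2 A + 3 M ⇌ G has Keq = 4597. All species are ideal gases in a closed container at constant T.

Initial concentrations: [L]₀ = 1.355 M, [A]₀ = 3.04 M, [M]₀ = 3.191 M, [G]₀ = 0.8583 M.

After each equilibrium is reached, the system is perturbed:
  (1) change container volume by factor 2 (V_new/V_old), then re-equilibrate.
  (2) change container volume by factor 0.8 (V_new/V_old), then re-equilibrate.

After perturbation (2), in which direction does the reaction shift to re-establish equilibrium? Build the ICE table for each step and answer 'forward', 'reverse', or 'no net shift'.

Q₀ = 0.001557 vs Keq = 4597 ⇒ Q<K, forward
Step 1:
                  L         A         M         G
  Initial     1.355      3.04     3.191    0.8583
  Change     -1.346    -1.346     -2.02    0.6732
  Equil    0.008503     1.694     1.171     1.532
  solve Keq expr → x = 0.6732; check Q = 4597
Then change container volume by factor 2 (V_new/V_old).
Step 2:
                  L         A         M         G
  Initial  0.004251    0.8468    0.5856    0.7658
  Change    0.02552   0.02552   0.03828  -0.01276
  Equil     0.02977    0.8723    0.6239     0.753
  solve Keq expr → x = -0.01276; check Q = 4597
Then change container volume by factor 0.8 (V_new/V_old).
Step 3:
                  L         A         M         G
  Initial   0.03722      1.09    0.7799    0.9413
  Change    -0.0168   -0.0168  -0.02519  0.008398
  Equil     0.02042     1.074    0.7547    0.9497
  solve Keq expr → x = 0.008398; check Q = 4597

Direction: forward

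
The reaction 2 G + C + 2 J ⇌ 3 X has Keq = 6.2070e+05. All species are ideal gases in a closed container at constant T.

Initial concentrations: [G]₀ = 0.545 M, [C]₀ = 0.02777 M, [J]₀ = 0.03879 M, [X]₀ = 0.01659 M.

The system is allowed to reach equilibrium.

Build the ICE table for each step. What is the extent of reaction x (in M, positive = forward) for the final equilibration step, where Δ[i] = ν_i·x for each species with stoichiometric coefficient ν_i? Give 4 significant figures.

x = 0.01912 M

Q₀ = 0.3679 vs Keq = 6.2070e+05 ⇒ Q<K, forward
Step 1:
                    G           C           J           X
  init          0.545     0.02777     0.03879     0.01659
  Δ          -0.03825    -0.01912    -0.03825     0.05737
  eq           0.5068    0.008646  5.4184e-04     0.07396
  solve Keq expr → x = 0.01912; check Q = 6.2070e+05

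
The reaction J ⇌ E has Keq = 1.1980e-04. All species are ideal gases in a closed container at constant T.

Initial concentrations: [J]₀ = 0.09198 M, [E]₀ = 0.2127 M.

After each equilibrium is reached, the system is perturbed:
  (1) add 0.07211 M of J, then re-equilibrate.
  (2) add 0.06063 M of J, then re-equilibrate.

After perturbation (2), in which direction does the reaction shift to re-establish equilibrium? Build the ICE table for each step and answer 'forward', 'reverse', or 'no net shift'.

Q₀ = 2.312 vs Keq = 1.1980e-04 ⇒ Q>K, reverse
Step 1:
                    J           E
  Initial     0.09198      0.2127
  Change       0.2127     -0.2127
  Equil        0.3046  3.6496e-05
  solve Keq expr → x = -0.2127; check Q = 1.1980e-04
Then add 0.07211 M of J.
Step 2:
                    J           E
  Initial      0.3768  3.6496e-05
  Change  -8.6377e-06  8.6377e-06
  Equil        0.3767  4.5134e-05
  solve Keq expr → x = 8.6377e-06; check Q = 1.1980e-04
Then add 0.06063 M of J.
Step 3:
                    J           E
  Initial      0.4374  4.5134e-05
  Change  -7.2626e-06  7.2626e-06
  Equil        0.4374  5.2397e-05
  solve Keq expr → x = 7.2626e-06; check Q = 1.1980e-04

Direction: forward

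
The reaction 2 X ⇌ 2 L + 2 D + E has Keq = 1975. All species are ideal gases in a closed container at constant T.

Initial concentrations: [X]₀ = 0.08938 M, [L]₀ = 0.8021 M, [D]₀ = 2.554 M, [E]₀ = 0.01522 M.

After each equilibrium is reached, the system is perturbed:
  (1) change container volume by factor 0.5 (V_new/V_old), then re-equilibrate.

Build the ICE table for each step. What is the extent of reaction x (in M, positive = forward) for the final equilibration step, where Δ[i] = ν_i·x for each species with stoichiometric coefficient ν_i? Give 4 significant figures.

x = -0.01822 M

Q₀ = 7.995 vs Keq = 1975 ⇒ Q<K, forward
Step 1:
                  X         L         D         E
  Initial   0.08938    0.8021     2.554   0.01522
  Change    -0.0773    0.0773    0.0773   0.03865
  Equil     0.01208    0.8794     2.631   0.05387
  solve Keq expr → x = 0.03865; check Q = 1975
Then change container volume by factor 0.5 (V_new/V_old).
Step 2:
                  X         L         D         E
  Initial   0.02417     1.759     5.263    0.1077
  Change    0.03643  -0.03643  -0.03643  -0.01822
  Equil      0.0606     1.722     5.226   0.08952
  solve Keq expr → x = -0.01822; check Q = 1975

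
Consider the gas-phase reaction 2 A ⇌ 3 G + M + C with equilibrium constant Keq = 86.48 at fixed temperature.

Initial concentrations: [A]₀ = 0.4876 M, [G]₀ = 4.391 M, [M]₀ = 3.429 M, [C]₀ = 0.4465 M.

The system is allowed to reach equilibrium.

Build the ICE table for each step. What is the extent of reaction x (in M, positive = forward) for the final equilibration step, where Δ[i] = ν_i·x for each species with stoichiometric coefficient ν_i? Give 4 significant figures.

Q₀ = 545.2 vs Keq = 86.48 ⇒ Q>K, reverse
Step 1:
                    A           G           M           C
  I            0.4876       4.391       3.429      0.4465
  C            0.3188     -0.4782     -0.1594     -0.1594
  E            0.8064       3.913        3.27      0.2871
  solve Keq expr → x = -0.1594; check Q = 86.48

x = -0.1594 M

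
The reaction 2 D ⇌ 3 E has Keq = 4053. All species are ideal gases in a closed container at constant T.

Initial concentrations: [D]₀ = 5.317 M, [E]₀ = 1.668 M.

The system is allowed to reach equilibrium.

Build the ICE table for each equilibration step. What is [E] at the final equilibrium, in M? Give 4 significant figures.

Q₀ = 0.1642 vs Keq = 4053 ⇒ Q<K, forward
Step 1:
                    D           E
  Initial       5.317       1.668
  Change       -4.892       7.339
  Equil        0.4246       9.007
  solve Keq expr → x = 2.446; check Q = 4053

[E]_eq = 9.007 M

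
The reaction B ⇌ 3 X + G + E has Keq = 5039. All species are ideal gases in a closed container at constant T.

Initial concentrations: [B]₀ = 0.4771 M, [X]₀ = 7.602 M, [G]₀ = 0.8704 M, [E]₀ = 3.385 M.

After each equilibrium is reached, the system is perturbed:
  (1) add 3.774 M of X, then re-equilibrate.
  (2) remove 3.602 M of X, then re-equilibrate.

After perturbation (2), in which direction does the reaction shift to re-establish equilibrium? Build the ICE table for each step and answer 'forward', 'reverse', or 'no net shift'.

Direction: forward

Q₀ = 2713 vs Keq = 5039 ⇒ Q<K, forward
Step 1:
                    B           X           G           E
  init         0.4771       7.602      0.8704       3.385
  Δ           -0.1251      0.3752      0.1251      0.1251
  eq            0.352       7.977      0.9955        3.51
  solve Keq expr → x = 0.1251; check Q = 5039
Then add 3.774 M of X.
Step 2:
                    B           X           G           E
  init          0.352       11.75      0.9955        3.51
  Δ            0.2657      -0.797     -0.2657     -0.2657
  eq           0.6177       10.95      0.7298       3.244
  solve Keq expr → x = -0.2657; check Q = 5039
Then remove 3.602 M of X.
Step 3:
                    B           X           G           E
  init         0.6177       7.352      0.7298       3.244
  Δ           -0.2533        0.76      0.2533      0.2533
  eq           0.3643       8.112      0.9832       3.498
  solve Keq expr → x = 0.2533; check Q = 5039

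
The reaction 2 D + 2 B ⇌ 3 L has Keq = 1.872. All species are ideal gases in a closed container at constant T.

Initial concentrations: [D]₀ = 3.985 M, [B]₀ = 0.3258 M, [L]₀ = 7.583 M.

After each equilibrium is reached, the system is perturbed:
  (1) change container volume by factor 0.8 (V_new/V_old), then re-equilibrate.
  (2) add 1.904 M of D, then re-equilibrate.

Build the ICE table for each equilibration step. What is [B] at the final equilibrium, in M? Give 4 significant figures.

[B]_eq = 1.785 M

Q₀ = 258.7 vs Keq = 1.872 ⇒ Q>K, reverse
Step 1:
                   D          B          L
  Initial      3.985     0.3258      7.583
  Change       1.408      1.408     -2.112
  Equil        5.393      1.734      5.471
  solve Keq expr → x = -0.7041; check Q = 1.872
Then change container volume by factor 0.8 (V_new/V_old).
Step 2:
                   D          B          L
  Initial      6.742      2.168      6.838
  Change     -0.1176    -0.1176     0.1764
  Equil        6.624       2.05      7.015
  solve Keq expr → x = 0.05879; check Q = 1.872
Then add 1.904 M of D.
Step 3:
                   D          B          L
  Initial      8.528       2.05      7.015
  Change      -0.265     -0.265     0.3975
  Equil        8.263      1.785      7.412
  solve Keq expr → x = 0.1325; check Q = 1.872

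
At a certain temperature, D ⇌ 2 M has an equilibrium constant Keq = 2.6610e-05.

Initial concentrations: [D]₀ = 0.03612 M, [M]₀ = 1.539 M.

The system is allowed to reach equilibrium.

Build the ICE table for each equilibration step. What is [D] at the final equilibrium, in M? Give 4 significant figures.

[D]_eq = 0.8033 M

Q₀ = 65.57 vs Keq = 2.6610e-05 ⇒ Q>K, reverse
Step 1:
                   D          M
  Initial    0.03612      1.539
  Change      0.7672     -1.534
  Equil       0.8033   0.004623
  solve Keq expr → x = -0.7672; check Q = 2.6610e-05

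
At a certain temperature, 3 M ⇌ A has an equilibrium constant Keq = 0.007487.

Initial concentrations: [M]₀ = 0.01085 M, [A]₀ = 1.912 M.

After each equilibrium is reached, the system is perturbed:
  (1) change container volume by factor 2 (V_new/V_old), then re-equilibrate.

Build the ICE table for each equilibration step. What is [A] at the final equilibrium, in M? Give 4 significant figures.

Q₀ = 1.4969e+06 vs Keq = 0.007487 ⇒ Q>K, reverse
Step 1:
                  M         A
  I         0.01085     1.912
  C           4.135    -1.378
  E           4.146    0.5336
  solve Keq expr → x = -1.378; check Q = 0.007487
Then change container volume by factor 2 (V_new/V_old).
Step 2:
                  M         A
  I           2.073    0.2668
  C          0.4428   -0.1476
  E           2.516    0.1192
  solve Keq expr → x = -0.1476; check Q = 0.007487

[A]_eq = 0.1192 M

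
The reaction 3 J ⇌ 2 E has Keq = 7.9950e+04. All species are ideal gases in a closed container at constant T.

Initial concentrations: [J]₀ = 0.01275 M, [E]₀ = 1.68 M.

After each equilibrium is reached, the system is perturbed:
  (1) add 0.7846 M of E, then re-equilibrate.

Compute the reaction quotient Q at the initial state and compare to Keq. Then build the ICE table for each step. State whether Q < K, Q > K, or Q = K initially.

Q₀ = 1.3617e+06 vs Keq = 7.9950e+04 ⇒ Q>K, reverse
Step 1:
                  J         E
  Initial   0.01275      1.68
  Change    0.01988  -0.01325
  Equil     0.03263     1.667
  solve Keq expr → x = -0.006627; check Q = 7.9950e+04
Then add 0.7846 M of E.
Step 2:
                  J         E
  Initial   0.03263     2.451
  Change   0.009497 -0.006332
  Equil     0.04213     2.445
  solve Keq expr → x = -0.003166; check Q = 7.9950e+04

Q₀ = 1.3617e+06; Q > K (proceeds reverse)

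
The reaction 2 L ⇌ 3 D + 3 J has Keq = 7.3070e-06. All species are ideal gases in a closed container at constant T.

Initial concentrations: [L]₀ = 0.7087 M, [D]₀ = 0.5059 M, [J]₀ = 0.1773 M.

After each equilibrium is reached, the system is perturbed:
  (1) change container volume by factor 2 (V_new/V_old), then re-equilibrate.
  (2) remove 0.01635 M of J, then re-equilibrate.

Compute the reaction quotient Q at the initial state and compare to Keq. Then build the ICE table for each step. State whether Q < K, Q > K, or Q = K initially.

Q₀ = 0.001437; Q > K (proceeds reverse)

Q₀ = 0.001437 vs Keq = 7.3070e-06 ⇒ Q>K, reverse
Step 1:
                   L          D          J
  init        0.7087     0.5059     0.1773
  Δ          0.08841    -0.1326    -0.1326
  eq          0.7971     0.3733    0.04469
  solve Keq expr → x = -0.0442; check Q = 7.3070e-06
Then change container volume by factor 2 (V_new/V_old).
Step 2:
                   L          D          J
  init        0.3986     0.1866    0.02235
  Δ         -0.01714    0.02571    0.02571
  eq          0.3814     0.2124    0.04806
  solve Keq expr → x = 0.008571; check Q = 7.3070e-06
Then remove 0.01635 M of J.
Step 3:
                   L          D          J
  init        0.3814     0.2124    0.03171
  Δ        -0.008608    0.01291    0.01291
  eq          0.3728     0.2253    0.04462
  solve Keq expr → x = 0.004304; check Q = 7.3070e-06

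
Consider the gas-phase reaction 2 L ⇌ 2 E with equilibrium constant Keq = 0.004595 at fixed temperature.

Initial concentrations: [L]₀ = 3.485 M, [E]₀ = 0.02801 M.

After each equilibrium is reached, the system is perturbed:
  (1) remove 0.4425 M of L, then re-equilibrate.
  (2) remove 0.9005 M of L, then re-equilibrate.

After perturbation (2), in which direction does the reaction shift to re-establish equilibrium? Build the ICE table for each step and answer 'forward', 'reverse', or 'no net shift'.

Q₀ = 6.4598e-05 vs Keq = 0.004595 ⇒ Q<K, forward
Step 1:
                   L          E
  init         3.485    0.02801
  Δ           -0.195      0.195
  eq            3.29      0.223
  solve Keq expr → x = 0.0975; check Q = 0.004595
Then remove 0.4425 M of L.
Step 2:
                   L          E
  init         2.847      0.223
  Δ          0.02809   -0.02809
  eq           2.876     0.1949
  solve Keq expr → x = -0.01405; check Q = 0.004595
Then remove 0.9005 M of L.
Step 3:
                   L          E
  init         1.975     0.1949
  Δ          0.05717   -0.05717
  eq           2.032     0.1378
  solve Keq expr → x = -0.02858; check Q = 0.004595

Direction: reverse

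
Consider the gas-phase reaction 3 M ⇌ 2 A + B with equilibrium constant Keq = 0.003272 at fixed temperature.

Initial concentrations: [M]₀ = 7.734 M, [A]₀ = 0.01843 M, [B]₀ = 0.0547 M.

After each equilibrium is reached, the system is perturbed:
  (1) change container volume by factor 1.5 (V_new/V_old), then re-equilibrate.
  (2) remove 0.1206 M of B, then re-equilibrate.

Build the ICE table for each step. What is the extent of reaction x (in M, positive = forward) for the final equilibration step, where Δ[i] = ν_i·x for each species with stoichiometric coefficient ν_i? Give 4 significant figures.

x = 0.0332 M

Q₀ = 4.0163e-08 vs Keq = 0.003272 ⇒ Q<K, forward
Step 1:
                    M           A           B
  Initial       7.734     0.01843      0.0547
  Change       -1.638       1.092      0.5461
  Equil         6.096       1.111      0.6008
  solve Keq expr → x = 0.5461; check Q = 0.003272
Then change container volume by factor 1.5 (V_new/V_old).
Step 2:
                    M           A           B
  Initial       4.064      0.7404      0.4005
  Change            0           0           0
  Equil         4.064      0.7404      0.4005
  solve Keq expr → x = 0; check Q = 0.003272
Then remove 0.1206 M of B.
Step 3:
                    M           A           B
  Initial       4.064      0.7404      0.2799
  Change     -0.09959     0.06639      0.0332
  Equil         3.964      0.8068      0.3131
  solve Keq expr → x = 0.0332; check Q = 0.003272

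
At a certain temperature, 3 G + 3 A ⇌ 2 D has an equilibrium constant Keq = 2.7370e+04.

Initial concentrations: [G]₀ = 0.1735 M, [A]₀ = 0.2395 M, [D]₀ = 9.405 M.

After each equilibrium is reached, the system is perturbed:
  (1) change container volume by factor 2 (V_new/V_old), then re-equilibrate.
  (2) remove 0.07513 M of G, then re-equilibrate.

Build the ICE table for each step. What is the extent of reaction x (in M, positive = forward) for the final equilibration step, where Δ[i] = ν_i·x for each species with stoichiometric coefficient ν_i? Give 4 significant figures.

x = -0.01377 M

Q₀ = 1.2328e+06 vs Keq = 2.7370e+04 ⇒ Q>K, reverse
Step 1:
                   G          A          D
  I           0.1735     0.2395      9.405
  C           0.1778     0.1778    -0.1185
  E           0.3513     0.4173      9.286
  solve Keq expr → x = -0.05927; check Q = 2.7370e+04
Then change container volume by factor 2 (V_new/V_old).
Step 2:
                   G          A          D
  I           0.1757     0.2087      4.643
  C           0.1106     0.1106   -0.07372
  E           0.2862     0.3192       4.57
  solve Keq expr → x = -0.03686; check Q = 2.7370e+04
Then remove 0.07513 M of G.
Step 3:
                   G          A          D
  I           0.2111     0.3192       4.57
  C          0.04131    0.04131   -0.02754
  E           0.2524     0.3605      4.542
  solve Keq expr → x = -0.01377; check Q = 2.7370e+04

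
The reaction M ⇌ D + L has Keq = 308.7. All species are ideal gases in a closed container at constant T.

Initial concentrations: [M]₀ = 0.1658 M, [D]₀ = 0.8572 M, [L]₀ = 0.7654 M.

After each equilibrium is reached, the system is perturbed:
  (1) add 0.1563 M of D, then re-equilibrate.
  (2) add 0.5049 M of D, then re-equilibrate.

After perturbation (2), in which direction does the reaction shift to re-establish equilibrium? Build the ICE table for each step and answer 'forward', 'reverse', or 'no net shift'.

Q₀ = 3.957 vs Keq = 308.7 ⇒ Q<K, forward
Step 1:
                  M         D         L
  init       0.1658    0.8572    0.7654
  Δ         -0.1627    0.1627    0.1627
  eq       0.003067      1.02    0.9281
  solve Keq expr → x = 0.1627; check Q = 308.7
Then add 0.1563 M of D.
Step 2:
                  M         D         L
  init     0.003067     1.176    0.9281
  Δ       4.6675e-04 -4.6675e-04 -4.6675e-04
  eq       0.003533     1.176    0.9277
  solve Keq expr → x = -4.6675e-04; check Q = 308.7
Then add 0.5049 M of D.
Step 3:
                  M         D         L
  init     0.003533     1.681    0.9277
  Δ        0.001505 -0.001505 -0.001505
  eq       0.005038     1.679    0.9262
  solve Keq expr → x = -0.001505; check Q = 308.7

Direction: reverse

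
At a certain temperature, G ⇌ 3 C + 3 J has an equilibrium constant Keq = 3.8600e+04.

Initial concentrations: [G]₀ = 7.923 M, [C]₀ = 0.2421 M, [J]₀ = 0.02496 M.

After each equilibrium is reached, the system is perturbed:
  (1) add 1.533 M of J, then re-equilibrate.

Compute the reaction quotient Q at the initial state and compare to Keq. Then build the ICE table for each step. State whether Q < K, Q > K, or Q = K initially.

Q₀ = 2.7850e-08; Q < K (proceeds forward)

Q₀ = 2.7850e-08 vs Keq = 3.8600e+04 ⇒ Q<K, forward
Step 1:
                    G           C           J
  init          7.923      0.2421     0.02496
  Δ            -2.522       7.567       7.567
  eq            5.401        7.81       7.592
  solve Keq expr → x = 2.522; check Q = 3.8600e+04
Then add 1.533 M of J.
Step 2:
                    G           C           J
  init          5.401        7.81       9.125
  Δ            0.2287      -0.686      -0.686
  eq            5.629       7.124       8.439
  solve Keq expr → x = -0.2287; check Q = 3.8600e+04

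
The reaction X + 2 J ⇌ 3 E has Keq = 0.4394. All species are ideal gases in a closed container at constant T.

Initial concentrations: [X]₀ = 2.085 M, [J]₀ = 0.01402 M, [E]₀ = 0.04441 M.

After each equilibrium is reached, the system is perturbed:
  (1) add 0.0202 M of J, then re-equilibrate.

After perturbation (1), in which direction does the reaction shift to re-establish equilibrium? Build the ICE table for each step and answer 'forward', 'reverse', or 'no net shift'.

Direction: forward

Q₀ = 0.2137 vs Keq = 0.4394 ⇒ Q<K, forward
Step 1:
                    X           J           E
  Initial       2.085     0.01402     0.04441
  Change    -0.001406   -0.002813    0.004219
  Equil         2.084     0.01121     0.04863
  solve Keq expr → x = 0.001406; check Q = 0.4394
Then add 0.0202 M of J.
Step 2:
                    X           J           E
  Initial       2.084     0.03141     0.04863
  Change    -0.006436    -0.01287     0.01931
  Equil         2.077     0.01854     0.06794
  solve Keq expr → x = 0.006436; check Q = 0.4394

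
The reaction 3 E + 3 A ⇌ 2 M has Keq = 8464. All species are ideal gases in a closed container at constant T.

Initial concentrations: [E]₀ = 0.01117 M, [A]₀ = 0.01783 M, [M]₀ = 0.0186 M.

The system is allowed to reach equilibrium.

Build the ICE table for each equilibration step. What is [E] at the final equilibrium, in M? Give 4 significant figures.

Q₀ = 4.3794e+07 vs Keq = 8464 ⇒ Q>K, reverse
Step 1:
                   E          A          M
  init       0.01117    0.01783     0.0186
  Δ          0.02153    0.02153   -0.01435
  eq          0.0327    0.03936   0.004248
  solve Keq expr → x = -0.007176; check Q = 8464

[E]_eq = 0.0327 M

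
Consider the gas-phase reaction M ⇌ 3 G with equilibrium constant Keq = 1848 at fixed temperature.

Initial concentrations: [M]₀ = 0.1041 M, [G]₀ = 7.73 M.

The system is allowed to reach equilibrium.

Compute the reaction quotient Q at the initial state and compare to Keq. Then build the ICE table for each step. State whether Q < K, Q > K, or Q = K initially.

Q₀ = 4437 vs Keq = 1848 ⇒ Q>K, reverse
Step 1:
                   M          G
  I           0.1041       7.73
  C           0.1141    -0.3423
  E           0.2182      7.388
  solve Keq expr → x = -0.1141; check Q = 1848

Q₀ = 4437; Q > K (proceeds reverse)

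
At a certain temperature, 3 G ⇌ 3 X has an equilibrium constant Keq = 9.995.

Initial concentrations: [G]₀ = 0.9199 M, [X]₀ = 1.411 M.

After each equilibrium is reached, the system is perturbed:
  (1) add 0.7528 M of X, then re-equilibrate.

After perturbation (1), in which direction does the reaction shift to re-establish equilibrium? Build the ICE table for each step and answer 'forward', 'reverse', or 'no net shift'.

Direction: reverse

Q₀ = 3.609 vs Keq = 9.995 ⇒ Q<K, forward
Step 1:
                   G          X
  I           0.9199      1.411
  C          -0.1809     0.1809
  E            0.739      1.592
  solve Keq expr → x = 0.0603; check Q = 9.995
Then add 0.7528 M of X.
Step 2:
                   G          X
  I            0.739      2.345
  C           0.2387    -0.2387
  E           0.9777      2.106
  solve Keq expr → x = -0.07956; check Q = 9.995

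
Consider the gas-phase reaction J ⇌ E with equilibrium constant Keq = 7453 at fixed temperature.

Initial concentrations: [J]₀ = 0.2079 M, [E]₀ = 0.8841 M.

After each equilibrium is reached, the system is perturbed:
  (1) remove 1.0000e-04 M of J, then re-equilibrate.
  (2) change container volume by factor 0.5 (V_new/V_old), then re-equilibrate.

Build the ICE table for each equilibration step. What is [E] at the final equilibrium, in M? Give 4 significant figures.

[E]_eq = 2.184 M

Q₀ = 4.253 vs Keq = 7453 ⇒ Q<K, forward
Step 1:
                  J         E
  I          0.2079    0.8841
  C         -0.2078    0.2078
  E       1.4650e-04     1.092
  solve Keq expr → x = 0.2078; check Q = 7453
Then remove 1.0000e-04 M of J.
Step 2:
                  J         E
  I       4.6499e-05     1.092
  C       9.9987e-05 -9.9987e-05
  E       1.4649e-04     1.092
  solve Keq expr → x = -9.9987e-05; check Q = 7453
Then change container volume by factor 0.5 (V_new/V_old).
Step 3:
                  J         E
  I       2.9297e-04     2.184
  C               0         0
  E       2.9297e-04     2.184
  solve Keq expr → x = 0; check Q = 7453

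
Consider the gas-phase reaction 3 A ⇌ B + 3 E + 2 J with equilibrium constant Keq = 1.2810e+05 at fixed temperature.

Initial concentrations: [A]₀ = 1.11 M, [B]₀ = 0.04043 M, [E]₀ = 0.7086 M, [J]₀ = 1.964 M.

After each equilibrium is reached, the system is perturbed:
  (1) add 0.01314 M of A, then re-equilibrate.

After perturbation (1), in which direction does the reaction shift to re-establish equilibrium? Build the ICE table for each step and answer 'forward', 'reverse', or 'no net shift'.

Direction: forward

Q₀ = 0.04057 vs Keq = 1.2810e+05 ⇒ Q<K, forward
Step 1:
                    A           B           E           J
  Initial        1.11     0.04043      0.7086       1.964
  Change        -1.06      0.3535        1.06       0.707
  Equil       0.04952      0.3939       1.769       2.671
  solve Keq expr → x = 0.3535; check Q = 1.2810e+05
Then add 0.01314 M of A.
Step 2:
                    A           B           E           J
  Initial     0.06266      0.3939       1.769       2.671
  Change     -0.01251     0.00417     0.01251     0.00834
  Equil       0.05015      0.3981       1.782       2.679
  solve Keq expr → x = 0.00417; check Q = 1.2810e+05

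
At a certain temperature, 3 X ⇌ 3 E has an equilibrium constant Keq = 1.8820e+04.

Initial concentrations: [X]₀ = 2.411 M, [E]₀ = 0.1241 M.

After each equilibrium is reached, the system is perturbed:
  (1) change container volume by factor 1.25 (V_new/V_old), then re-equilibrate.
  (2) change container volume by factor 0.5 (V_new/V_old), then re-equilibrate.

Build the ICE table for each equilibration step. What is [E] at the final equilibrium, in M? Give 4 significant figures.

[E]_eq = 3.909 M

Q₀ = 1.3637e-04 vs Keq = 1.8820e+04 ⇒ Q<K, forward
Step 1:
                  X         E
  init        2.411    0.1241
  Δ          -2.319     2.319
  eq        0.09185     2.443
  solve Keq expr → x = 0.773; check Q = 1.8820e+04
Then change container volume by factor 1.25 (V_new/V_old).
Step 2:
                  X         E
  init      0.07348     1.955
  Δ               0         0
  eq        0.07348     1.955
  solve Keq expr → x = 0; check Q = 1.8820e+04
Then change container volume by factor 0.5 (V_new/V_old).
Step 3:
                  X         E
  init        0.147     3.909
  Δ               0         0
  eq          0.147     3.909
  solve Keq expr → x = 0; check Q = 1.8820e+04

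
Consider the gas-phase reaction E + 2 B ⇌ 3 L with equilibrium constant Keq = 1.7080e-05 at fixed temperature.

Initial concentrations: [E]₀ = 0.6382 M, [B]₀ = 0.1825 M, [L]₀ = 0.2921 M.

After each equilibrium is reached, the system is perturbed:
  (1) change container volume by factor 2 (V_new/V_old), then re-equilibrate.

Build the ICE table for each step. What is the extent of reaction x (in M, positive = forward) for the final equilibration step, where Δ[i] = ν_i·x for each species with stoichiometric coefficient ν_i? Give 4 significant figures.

x = 0 M

Q₀ = 1.172 vs Keq = 1.7080e-05 ⇒ Q>K, reverse
Step 1:
                    E           B           L
  Initial      0.6382      0.1825      0.2921
  Change      0.09339      0.1868     -0.2802
  Equil        0.7316      0.3693     0.01194
  solve Keq expr → x = -0.09339; check Q = 1.7080e-05
Then change container volume by factor 2 (V_new/V_old).
Step 2:
                    E           B           L
  Initial      0.3658      0.1846    0.005972
  Change            0           0           0
  Equil        0.3658      0.1846    0.005972
  solve Keq expr → x = 0; check Q = 1.7080e-05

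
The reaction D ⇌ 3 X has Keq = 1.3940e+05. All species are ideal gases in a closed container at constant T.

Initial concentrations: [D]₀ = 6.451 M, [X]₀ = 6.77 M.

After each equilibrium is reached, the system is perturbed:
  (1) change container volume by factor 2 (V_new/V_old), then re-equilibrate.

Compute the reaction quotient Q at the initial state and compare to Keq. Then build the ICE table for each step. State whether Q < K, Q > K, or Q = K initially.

Q₀ = 48.1; Q < K (proceeds forward)

Q₀ = 48.1 vs Keq = 1.3940e+05 ⇒ Q<K, forward
Step 1:
                   D          X
  init         6.451       6.77
  Δ           -6.328      18.99
  eq          0.1226      25.76
  solve Keq expr → x = 6.328; check Q = 1.3940e+05
Then change container volume by factor 2 (V_new/V_old).
Step 2:
                   D          X
  init       0.06128      12.88
  Δ         -0.04547     0.1364
  eq         0.01581      13.01
  solve Keq expr → x = 0.04547; check Q = 1.3940e+05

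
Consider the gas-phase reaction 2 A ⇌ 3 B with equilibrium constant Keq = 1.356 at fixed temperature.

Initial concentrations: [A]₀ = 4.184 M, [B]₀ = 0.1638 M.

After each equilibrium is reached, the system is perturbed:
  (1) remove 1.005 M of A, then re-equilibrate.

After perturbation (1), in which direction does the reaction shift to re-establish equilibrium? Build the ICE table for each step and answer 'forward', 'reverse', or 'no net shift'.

Direction: reverse

Q₀ = 2.5105e-04 vs Keq = 1.356 ⇒ Q<K, forward
Step 1:
                    A           B
  init          4.184      0.1638
  Δ            -1.364       2.046
  eq             2.82       2.209
  solve Keq expr → x = 0.6819; check Q = 1.356
Then remove 1.005 M of A.
Step 2:
                    A           B
  init          1.815       2.209
  Δ             0.269     -0.4034
  eq            2.084       1.806
  solve Keq expr → x = -0.1345; check Q = 1.356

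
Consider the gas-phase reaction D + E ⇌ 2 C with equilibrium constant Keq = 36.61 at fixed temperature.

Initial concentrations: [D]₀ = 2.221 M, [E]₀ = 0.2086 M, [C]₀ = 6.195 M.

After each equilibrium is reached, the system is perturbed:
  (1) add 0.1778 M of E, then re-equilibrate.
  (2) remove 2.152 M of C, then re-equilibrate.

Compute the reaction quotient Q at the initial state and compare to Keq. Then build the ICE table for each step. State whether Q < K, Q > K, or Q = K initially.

Q₀ = 82.84 vs Keq = 36.61 ⇒ Q>K, reverse
Step 1:
                  D         E         C
  Initial     2.221    0.2086     6.195
  Change     0.1791    0.1791   -0.3582
  Equil         2.4    0.3877     5.837
  solve Keq expr → x = -0.1791; check Q = 36.61
Then add 0.1778 M of E.
Step 2:
                  D         E         C
  Initial       2.4    0.5655     5.837
  Change    -0.1221   -0.1221    0.2442
  Equil       2.278    0.4434     6.081
  solve Keq expr → x = 0.1221; check Q = 36.61
Then remove 2.152 M of C.
Step 3:
                  D         E         C
  Initial     2.278    0.4434     3.929
  Change    -0.1978   -0.1978    0.3956
  Equil        2.08    0.2456     4.325
  solve Keq expr → x = 0.1978; check Q = 36.61

Q₀ = 82.84; Q > K (proceeds reverse)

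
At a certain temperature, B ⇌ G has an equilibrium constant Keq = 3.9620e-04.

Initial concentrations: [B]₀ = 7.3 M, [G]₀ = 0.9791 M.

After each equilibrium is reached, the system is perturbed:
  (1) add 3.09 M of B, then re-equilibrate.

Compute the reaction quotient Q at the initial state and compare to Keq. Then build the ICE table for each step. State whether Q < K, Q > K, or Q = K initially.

Q₀ = 0.1341; Q > K (proceeds reverse)

Q₀ = 0.1341 vs Keq = 3.9620e-04 ⇒ Q>K, reverse
Step 1:
                    B           G
  I               7.3      0.9791
  C            0.9758     -0.9758
  E             8.276    0.003279
  solve Keq expr → x = -0.9758; check Q = 3.9620e-04
Then add 3.09 M of B.
Step 2:
                    B           G
  I             11.37    0.003279
  C         -0.001224    0.001224
  E             11.36    0.004503
  solve Keq expr → x = 0.001224; check Q = 3.9620e-04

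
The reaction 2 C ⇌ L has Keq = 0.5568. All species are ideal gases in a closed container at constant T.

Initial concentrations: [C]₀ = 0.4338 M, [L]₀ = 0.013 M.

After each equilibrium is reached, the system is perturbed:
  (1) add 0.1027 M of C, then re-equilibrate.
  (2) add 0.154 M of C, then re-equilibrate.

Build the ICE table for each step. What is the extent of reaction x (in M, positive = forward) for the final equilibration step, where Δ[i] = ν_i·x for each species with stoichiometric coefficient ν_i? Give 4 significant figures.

Q₀ = 0.06908 vs Keq = 0.5568 ⇒ Q<K, forward
Step 1:
                  C         L
  Initial    0.4338     0.013
  Change    -0.0989   0.04945
  Equil      0.3349   0.06245
  solve Keq expr → x = 0.04945; check Q = 0.5568
Then add 0.1027 M of C.
Step 2:
                  C         L
  Initial    0.4376   0.06245
  Change   -0.04593   0.02297
  Equil      0.3917   0.08542
  solve Keq expr → x = 0.02297; check Q = 0.5568
Then add 0.154 M of C.
Step 3:
                  C         L
  Initial    0.5457   0.08542
  Change   -0.07542   0.03771
  Equil      0.4702    0.1231
  solve Keq expr → x = 0.03771; check Q = 0.5568

x = 0.03771 M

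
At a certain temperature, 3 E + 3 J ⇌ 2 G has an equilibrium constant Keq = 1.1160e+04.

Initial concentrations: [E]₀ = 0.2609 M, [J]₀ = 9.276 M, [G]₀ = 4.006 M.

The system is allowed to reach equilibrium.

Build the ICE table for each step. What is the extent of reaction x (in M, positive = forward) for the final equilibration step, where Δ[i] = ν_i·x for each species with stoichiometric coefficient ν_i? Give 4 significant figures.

x = 0.08269 M

Q₀ = 1.132 vs Keq = 1.1160e+04 ⇒ Q<K, forward
Step 1:
                  E         J         G
  init       0.2609     9.276     4.006
  Δ         -0.2481   -0.2481    0.1654
  eq        0.01284     9.028     4.171
  solve Keq expr → x = 0.08269; check Q = 1.1160e+04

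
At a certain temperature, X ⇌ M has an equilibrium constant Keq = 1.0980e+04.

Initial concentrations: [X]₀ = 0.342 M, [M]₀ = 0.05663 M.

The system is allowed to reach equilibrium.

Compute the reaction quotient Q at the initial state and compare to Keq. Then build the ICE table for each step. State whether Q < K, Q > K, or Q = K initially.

Q₀ = 0.1656; Q < K (proceeds forward)

Q₀ = 0.1656 vs Keq = 1.0980e+04 ⇒ Q<K, forward
Step 1:
                    X           M
  I             0.342     0.05663
  C            -0.342       0.342
  E        3.6302e-05      0.3986
  solve Keq expr → x = 0.342; check Q = 1.0980e+04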